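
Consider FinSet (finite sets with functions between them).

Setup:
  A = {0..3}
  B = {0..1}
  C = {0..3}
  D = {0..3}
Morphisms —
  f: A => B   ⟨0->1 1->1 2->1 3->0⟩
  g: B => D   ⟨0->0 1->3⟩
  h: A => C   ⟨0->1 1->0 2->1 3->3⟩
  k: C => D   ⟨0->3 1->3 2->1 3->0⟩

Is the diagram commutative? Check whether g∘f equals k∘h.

Answer: COMMUTES

Derivation:
Path 1 = f;g:
  0 f=>1 g=>3
  1 f=>1 g=>3
  2 f=>1 g=>3
  3 f=>0 g=>0
  result₁ = ⟨0->3 1->3 2->3 3->0⟩
Path 2 = h;k:
  0 h=>1 k=>3
  1 h=>0 k=>3
  2 h=>1 k=>3
  3 h=>3 k=>0
  result₂ = ⟨0->3 1->3 2->3 3->0⟩
Equal? same morphism ✓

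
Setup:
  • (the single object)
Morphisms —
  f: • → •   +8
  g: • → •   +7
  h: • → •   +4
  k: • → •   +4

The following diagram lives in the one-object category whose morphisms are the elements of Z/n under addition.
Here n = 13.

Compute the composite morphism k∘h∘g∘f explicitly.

Answer: +10

Derivation:
  0 +8≡8 +7≡2 +4≡6 +4≡10  (mod 13)
⟦path⟧: +10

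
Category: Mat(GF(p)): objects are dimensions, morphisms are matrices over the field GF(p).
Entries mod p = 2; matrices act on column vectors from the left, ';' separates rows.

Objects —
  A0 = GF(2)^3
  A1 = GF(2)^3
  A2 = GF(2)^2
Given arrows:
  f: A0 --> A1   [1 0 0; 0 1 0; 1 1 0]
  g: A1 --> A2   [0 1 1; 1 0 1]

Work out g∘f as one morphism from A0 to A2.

  e0=[1,0,0] f-->[1,0,1] g-->[1,0]
  e1=[0,1,0] f-->[0,1,1] g-->[0,1]
  e2=[0,0,1] f-->[0,0,0] g-->[0,0]
composite: [1 0 0; 0 1 0]

Answer: [1 0 0; 0 1 0]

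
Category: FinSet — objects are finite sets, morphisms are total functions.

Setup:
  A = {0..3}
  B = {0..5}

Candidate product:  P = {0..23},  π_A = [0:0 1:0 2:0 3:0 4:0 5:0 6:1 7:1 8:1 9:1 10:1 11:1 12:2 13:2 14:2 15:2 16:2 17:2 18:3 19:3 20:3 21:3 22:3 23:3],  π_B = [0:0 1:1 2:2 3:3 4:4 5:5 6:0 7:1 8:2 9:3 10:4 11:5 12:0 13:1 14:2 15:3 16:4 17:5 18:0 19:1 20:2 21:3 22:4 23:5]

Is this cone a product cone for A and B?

Answer: VALID PRODUCT

Work:
|A|·|B| = 4·6 = 24;  |P| = 24
Check the pairing map k ↦ (π_A(k), π_B(k)):
  0 : (0,0)
  1 : (0,1)
  2 : (0,2)
  3 : (0,3)
  4 : (0,4)
  5 : (0,5)
  6 : (1,0)
  7 : (1,1)
  8 : (1,2)
  9 : (1,3)
  10 : (1,4)
  11 : (1,5)
  12 : (2,0)
  13 : (2,1)
  14 : (2,2)
  15 : (2,3)
  16 : (2,4)
  17 : (2,5)
  18 : (3,0)
  19 : (3,1)
  20 : (3,2)
  21 : (3,3)
  22 : (3,4)
  23 : (3,5)
distinct pairs in image: 24 / 24 needed
  → bijection onto A×B; projections well-typed.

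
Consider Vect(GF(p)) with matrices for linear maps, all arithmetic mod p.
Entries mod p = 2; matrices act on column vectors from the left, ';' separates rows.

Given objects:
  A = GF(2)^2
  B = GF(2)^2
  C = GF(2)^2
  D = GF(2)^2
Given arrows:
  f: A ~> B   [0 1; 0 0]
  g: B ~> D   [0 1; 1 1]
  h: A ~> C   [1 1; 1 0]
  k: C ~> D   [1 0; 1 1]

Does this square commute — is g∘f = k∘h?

Answer: DOES NOT COMMUTE

Derivation:
Path 1 = f;g:
  e0=(1,0) f~>(0,0) g~>(0,0)
  e1=(0,1) f~>(1,0) g~>(0,1)
  result₁ = [0 0; 0 1]
Path 2 = h;k:
  e0=(1,0) h~>(1,1) k~>(1,0)
  e1=(0,1) h~>(1,0) k~>(1,1)
  result₂ = [1 1; 0 1]
Equal? NO — does not commute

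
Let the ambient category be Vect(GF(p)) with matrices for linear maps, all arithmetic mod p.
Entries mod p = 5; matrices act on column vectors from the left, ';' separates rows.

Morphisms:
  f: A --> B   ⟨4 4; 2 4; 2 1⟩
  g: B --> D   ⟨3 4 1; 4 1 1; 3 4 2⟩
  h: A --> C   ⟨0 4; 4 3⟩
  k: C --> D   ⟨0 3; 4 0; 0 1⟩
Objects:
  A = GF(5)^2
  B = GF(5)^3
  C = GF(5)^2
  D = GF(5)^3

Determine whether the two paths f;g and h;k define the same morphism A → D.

Path 1 = f;g:
  e0=(1,0) f-->(4,2,2) g-->(2,0,4)
  e1=(0,1) f-->(4,4,1) g-->(4,1,0)
  composite₁ = ⟨2 4; 0 1; 4 0⟩
Path 2 = h;k:
  e0=(1,0) h-->(0,4) k-->(2,0,4)
  e1=(0,1) h-->(4,3) k-->(4,1,3)
  composite₂ = ⟨2 4; 0 1; 4 3⟩
Equal? differ; not commutative

Answer: DOES NOT COMMUTE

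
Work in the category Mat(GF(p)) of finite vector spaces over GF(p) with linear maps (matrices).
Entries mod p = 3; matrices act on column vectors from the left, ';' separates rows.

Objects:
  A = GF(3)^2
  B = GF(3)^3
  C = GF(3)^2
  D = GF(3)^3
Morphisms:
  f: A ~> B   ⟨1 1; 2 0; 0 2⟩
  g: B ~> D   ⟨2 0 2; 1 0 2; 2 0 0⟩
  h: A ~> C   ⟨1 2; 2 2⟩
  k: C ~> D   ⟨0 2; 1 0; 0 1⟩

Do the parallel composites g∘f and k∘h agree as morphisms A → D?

Path 1 = f;g:
  e0=⟨1,0⟩ f~>⟨1,2,0⟩ g~>⟨2,1,2⟩
  e1=⟨0,1⟩ f~>⟨1,0,2⟩ g~>⟨0,2,2⟩
  result₁ = ⟨2 0; 1 2; 2 2⟩
Path 2 = h;k:
  e0=⟨1,0⟩ h~>⟨1,2⟩ k~>⟨1,1,2⟩
  e1=⟨0,1⟩ h~>⟨2,2⟩ k~>⟨1,2,2⟩
  result₂ = ⟨1 1; 1 2; 2 2⟩
Equal? NO — does not commute

Answer: DOES NOT COMMUTE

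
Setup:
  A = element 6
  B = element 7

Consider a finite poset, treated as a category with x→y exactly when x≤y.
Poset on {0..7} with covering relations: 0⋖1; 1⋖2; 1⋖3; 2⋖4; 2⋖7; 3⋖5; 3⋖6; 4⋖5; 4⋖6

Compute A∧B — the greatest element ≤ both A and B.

Answer: A∧B = 2

Trace:
Common predecessors of 6,7: {0,1,2}
  0 <= 2
  1 <= 2
  2 <= 2
glb = 2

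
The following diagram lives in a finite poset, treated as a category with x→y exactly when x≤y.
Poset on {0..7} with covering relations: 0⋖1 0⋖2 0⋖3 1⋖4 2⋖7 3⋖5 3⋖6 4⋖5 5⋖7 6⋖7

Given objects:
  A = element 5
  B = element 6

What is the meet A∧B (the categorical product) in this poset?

Answer: A∧B = 3

Trace:
Lower bounds of A=5 and B=6: {0,3}
  0 ⊑ 3
  3 ⊑ 3
glb = 3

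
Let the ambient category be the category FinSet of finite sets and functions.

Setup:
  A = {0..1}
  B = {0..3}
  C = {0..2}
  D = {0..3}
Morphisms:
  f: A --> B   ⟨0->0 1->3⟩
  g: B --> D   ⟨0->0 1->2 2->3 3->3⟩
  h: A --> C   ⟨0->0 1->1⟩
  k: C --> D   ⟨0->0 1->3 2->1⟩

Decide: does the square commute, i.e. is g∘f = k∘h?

Answer: COMMUTES

Work:
1) trace f;g:
  0 f-->0 g-->0
  1 f-->3 g-->3
  result₁ = ⟨0->0 1->3⟩
2) trace h;k:
  0 h-->0 k-->0
  1 h-->1 k-->3
  result₂ = ⟨0->0 1->3⟩
Equal? YES — commutes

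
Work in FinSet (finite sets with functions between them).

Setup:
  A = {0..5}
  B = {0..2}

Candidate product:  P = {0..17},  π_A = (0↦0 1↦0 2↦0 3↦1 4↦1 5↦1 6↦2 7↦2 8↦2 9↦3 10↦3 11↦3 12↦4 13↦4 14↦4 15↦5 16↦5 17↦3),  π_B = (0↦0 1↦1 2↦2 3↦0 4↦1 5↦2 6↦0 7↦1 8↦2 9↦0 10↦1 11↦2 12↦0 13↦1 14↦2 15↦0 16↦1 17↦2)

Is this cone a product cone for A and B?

Answer: NOT A VALID PRODUCT — duplicate pair at indices 11,17

Derivation:
|A|·|B| = 6·3 = 18;  |P| = 18
Check the pairing map k ↦ (π_A(k), π_B(k)):
  0 ↦ (0,0)
  1 ↦ (0,1)
  2 ↦ (0,2)
  3 ↦ (1,0)
  4 ↦ (1,1)
  5 ↦ (1,2)
  6 ↦ (2,0)
  7 ↦ (2,1)
  8 ↦ (2,2)
  9 ↦ (3,0)
  10 ↦ (3,1)
  11 ↦ (3,2)
  12 ↦ (4,0)
  13 ↦ (4,1)
  14 ↦ (4,2)
  15 ↦ (5,0)
  16 ↦ (5,1)
  17 ↦ (3,2)  ✗ repeats pair of k=11
distinct pairs in image: 17 / 18 needed
  → (3,2) hit at k=11 and k=17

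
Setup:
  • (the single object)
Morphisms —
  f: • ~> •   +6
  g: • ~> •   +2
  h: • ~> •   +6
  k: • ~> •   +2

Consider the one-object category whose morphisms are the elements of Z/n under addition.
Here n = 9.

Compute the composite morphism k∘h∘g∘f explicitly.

Answer: +7

Trace:
  0 +6≡6 +2≡8 +6≡5 +2≡7  (mod 9)
composite: +7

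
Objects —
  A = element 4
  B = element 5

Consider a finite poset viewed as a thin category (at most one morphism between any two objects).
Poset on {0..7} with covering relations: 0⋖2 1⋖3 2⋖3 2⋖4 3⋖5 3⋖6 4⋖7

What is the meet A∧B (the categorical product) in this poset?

{x : x<=A ∧ x<=B} = {0,2}  (A=4, B=5)
  0 <= 2
  2 <= 2
glb = 2

Answer: A∧B = 2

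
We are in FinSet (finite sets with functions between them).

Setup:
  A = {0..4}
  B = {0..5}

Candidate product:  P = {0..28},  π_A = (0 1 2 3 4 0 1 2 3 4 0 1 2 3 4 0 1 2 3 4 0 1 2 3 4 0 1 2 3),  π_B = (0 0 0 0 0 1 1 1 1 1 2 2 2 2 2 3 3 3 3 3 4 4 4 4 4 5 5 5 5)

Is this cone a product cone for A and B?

|A|·|B| = 5·6 = 30;  |P| = 29
  → cardinalities differ; no bijection possible.

Answer: NOT A VALID PRODUCT — |P|=29 ≠ |A|·|B|=30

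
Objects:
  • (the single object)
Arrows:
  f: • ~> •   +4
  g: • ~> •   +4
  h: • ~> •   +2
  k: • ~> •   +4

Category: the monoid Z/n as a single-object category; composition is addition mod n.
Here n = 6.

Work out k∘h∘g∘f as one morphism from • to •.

Answer: +2

Derivation:
  0 +4≡4 +4≡2 +2≡4 +4≡2  (mod 6)
⟦path⟧: +2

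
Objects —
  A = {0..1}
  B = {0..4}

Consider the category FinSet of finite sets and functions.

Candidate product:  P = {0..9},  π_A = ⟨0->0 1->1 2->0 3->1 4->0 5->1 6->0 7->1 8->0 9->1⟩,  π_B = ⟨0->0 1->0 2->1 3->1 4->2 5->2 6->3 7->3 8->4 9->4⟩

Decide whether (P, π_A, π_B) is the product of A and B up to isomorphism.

Answer: VALID PRODUCT

Work:
|A|·|B| = 2·5 = 10;  |P| = 10
Check the pairing map k ↦ (π_A(k), π_B(k)):
  0 -> (0,0)
  1 -> (1,0)
  2 -> (0,1)
  3 -> (1,1)
  4 -> (0,2)
  5 -> (1,2)
  6 -> (0,3)
  7 -> (1,3)
  8 -> (0,4)
  9 -> (1,4)
distinct pairs in image: 10 / 10 needed
  → bijection onto A×B; projections well-typed.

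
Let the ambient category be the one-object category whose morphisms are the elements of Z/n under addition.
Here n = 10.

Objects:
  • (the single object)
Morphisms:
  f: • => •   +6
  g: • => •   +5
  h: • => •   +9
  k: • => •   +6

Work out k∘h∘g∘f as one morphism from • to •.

  0 +6≡6 +5≡1 +9≡0 +6≡6  (mod 10)
result: +6

Answer: +6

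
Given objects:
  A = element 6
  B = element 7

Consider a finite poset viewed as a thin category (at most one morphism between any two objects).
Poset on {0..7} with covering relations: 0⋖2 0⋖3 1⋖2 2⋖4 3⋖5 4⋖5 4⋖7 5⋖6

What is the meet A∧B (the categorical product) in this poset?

{x : x≤A ∧ x≤B} = {0,1,2,4}  (A=6, B=7)
  0 ≤ 4
  1 ≤ 4
  2 ≤ 4
  4 ≤ 4
glb = 4

Answer: A∧B = 4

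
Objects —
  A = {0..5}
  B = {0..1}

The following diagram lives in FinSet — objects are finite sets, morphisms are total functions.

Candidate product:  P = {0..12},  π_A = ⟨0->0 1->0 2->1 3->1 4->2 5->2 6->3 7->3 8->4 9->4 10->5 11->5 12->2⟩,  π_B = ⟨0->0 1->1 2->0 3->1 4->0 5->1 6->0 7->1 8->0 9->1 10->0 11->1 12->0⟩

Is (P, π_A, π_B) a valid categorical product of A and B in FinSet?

Answer: NOT A VALID PRODUCT — |P|=13 ≠ |A|·|B|=12

Work:
|A|·|B| = 6·2 = 12;  |P| = 13
  → cardinalities differ; no bijection possible.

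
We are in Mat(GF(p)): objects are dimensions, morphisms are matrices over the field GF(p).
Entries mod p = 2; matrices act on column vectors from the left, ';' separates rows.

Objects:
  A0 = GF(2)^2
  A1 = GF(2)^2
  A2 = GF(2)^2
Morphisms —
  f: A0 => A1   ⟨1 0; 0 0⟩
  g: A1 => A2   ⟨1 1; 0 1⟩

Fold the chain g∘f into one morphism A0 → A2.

  e0=[1,0] f=>[1,0] g=>[1,0]
  e1=[0,1] f=>[0,0] g=>[0,0]
⟦path⟧: ⟨1 0; 0 0⟩

Answer: ⟨1 0; 0 0⟩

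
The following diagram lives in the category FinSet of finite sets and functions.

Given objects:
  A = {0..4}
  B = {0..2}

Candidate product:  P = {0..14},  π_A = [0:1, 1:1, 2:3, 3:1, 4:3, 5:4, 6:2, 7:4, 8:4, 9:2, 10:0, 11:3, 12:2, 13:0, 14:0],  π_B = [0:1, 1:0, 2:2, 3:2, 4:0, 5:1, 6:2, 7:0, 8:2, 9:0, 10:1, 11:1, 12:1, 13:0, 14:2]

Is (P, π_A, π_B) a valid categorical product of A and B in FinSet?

|A|·|B| = 5·3 = 15;  |P| = 15
Check the pairing map k ↦ (π_A(k), π_B(k)):
  0 : (1,1)
  1 : (1,0)
  2 : (3,2)
  3 : (1,2)
  4 : (3,0)
  5 : (4,1)
  6 : (2,2)
  7 : (4,0)
  8 : (4,2)
  9 : (2,0)
  10 : (0,1)
  11 : (3,1)
  12 : (2,1)
  13 : (0,0)
  14 : (0,2)
distinct pairs in image: 15 / 15 needed
  → bijection onto A×B; projections well-typed.

Answer: VALID PRODUCT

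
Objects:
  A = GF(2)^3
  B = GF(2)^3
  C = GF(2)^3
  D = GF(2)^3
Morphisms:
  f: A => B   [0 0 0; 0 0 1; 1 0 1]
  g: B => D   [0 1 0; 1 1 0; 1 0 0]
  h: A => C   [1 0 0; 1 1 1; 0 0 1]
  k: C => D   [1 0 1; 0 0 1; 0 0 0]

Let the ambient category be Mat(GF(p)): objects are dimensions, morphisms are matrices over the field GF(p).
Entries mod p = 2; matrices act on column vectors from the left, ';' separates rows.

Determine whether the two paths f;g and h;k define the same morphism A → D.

1) trace f;g:
  e0=(1,0,0) f=>(0,0,1) g=>(0,0,0)
  e1=(0,1,0) f=>(0,0,0) g=>(0,0,0)
  e2=(0,0,1) f=>(0,1,1) g=>(1,1,0)
  composite₁ = [0 0 1; 0 0 1; 0 0 0]
2) trace h;k:
  e0=(1,0,0) h=>(1,1,0) k=>(1,0,0)
  e1=(0,1,0) h=>(0,1,0) k=>(0,0,0)
  e2=(0,0,1) h=>(0,1,1) k=>(1,1,0)
  composite₂ = [1 0 1; 0 0 1; 0 0 0]
Equal? NO — does not commute

Answer: DOES NOT COMMUTE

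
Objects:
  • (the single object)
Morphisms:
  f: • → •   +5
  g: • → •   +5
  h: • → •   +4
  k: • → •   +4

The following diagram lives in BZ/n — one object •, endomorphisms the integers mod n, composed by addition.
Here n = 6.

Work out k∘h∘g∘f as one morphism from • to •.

  0 +5≡5 +5≡4 +4≡2 +4≡0  (mod 6)
result: +0

Answer: +0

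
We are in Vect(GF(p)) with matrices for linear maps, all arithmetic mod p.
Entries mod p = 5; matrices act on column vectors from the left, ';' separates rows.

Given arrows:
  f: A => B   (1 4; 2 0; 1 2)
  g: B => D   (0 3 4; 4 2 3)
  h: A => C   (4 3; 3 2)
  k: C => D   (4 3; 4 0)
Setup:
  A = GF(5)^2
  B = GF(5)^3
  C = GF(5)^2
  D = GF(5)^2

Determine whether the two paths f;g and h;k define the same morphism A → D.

Answer: COMMUTES

Work:
1) trace f;g:
  e0=⟨1,0⟩ f=>⟨1,2,1⟩ g=>⟨0,1⟩
  e1=⟨0,1⟩ f=>⟨4,0,2⟩ g=>⟨3,2⟩
  result₁ = (0 3; 1 2)
2) trace h;k:
  e0=⟨1,0⟩ h=>⟨4,3⟩ k=>⟨0,1⟩
  e1=⟨0,1⟩ h=>⟨3,2⟩ k=>⟨3,2⟩
  result₂ = (0 3; 1 2)
Equal? same morphism ✓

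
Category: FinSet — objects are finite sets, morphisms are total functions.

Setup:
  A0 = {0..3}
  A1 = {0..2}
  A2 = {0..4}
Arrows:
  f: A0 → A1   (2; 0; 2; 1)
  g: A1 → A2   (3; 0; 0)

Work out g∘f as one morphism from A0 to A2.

  0 f→2 g→0
  1 f→0 g→3
  2 f→2 g→0
  3 f→1 g→0
⟦path⟧: (0; 3; 0; 0)

Answer: (0; 3; 0; 0)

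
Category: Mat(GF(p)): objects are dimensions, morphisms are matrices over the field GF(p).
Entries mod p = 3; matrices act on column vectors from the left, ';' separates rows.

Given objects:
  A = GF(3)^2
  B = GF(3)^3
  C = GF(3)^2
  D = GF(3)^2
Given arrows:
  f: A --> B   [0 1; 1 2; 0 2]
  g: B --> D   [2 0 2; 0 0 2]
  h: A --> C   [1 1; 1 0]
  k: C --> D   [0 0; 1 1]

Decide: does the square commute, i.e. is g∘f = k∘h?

Along f;g (path 1):
  e0=(1,0) f-->(0,1,0) g-->(0,0)
  e1=(0,1) f-->(1,2,2) g-->(0,1)
  result₁ = [0 0; 0 1]
Along h;k (path 2):
  e0=(1,0) h-->(1,1) k-->(0,2)
  e1=(0,1) h-->(1,0) k-->(0,1)
  result₂ = [0 0; 2 1]
Equal? differ; not commutative

Answer: DOES NOT COMMUTE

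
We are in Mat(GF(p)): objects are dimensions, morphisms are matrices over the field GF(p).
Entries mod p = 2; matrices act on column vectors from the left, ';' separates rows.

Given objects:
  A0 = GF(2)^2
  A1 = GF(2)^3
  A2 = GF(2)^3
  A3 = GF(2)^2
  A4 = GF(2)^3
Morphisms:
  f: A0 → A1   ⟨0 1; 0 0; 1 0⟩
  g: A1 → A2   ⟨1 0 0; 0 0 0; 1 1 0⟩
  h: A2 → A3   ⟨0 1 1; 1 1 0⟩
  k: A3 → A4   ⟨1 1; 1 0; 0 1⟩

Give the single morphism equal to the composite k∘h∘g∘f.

Answer: ⟨0 0; 0 1; 0 1⟩

Derivation:
  e0=(1,0) f→(0,0,1) g→(0,0,0) h→(0,0) k→(0,0,0)
  e1=(0,1) f→(1,0,0) g→(1,0,1) h→(1,1) k→(0,1,1)
⟦path⟧: ⟨0 0; 0 1; 0 1⟩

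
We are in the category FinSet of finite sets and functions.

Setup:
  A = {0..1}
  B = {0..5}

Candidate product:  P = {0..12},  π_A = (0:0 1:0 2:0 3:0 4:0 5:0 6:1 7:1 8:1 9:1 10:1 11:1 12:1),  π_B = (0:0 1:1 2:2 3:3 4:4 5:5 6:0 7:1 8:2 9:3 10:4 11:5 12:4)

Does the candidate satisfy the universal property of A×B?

|A|·|B| = 2·6 = 12;  |P| = 13
  → cardinalities differ; no bijection possible.

Answer: NOT A VALID PRODUCT — |P|=13 ≠ |A|·|B|=12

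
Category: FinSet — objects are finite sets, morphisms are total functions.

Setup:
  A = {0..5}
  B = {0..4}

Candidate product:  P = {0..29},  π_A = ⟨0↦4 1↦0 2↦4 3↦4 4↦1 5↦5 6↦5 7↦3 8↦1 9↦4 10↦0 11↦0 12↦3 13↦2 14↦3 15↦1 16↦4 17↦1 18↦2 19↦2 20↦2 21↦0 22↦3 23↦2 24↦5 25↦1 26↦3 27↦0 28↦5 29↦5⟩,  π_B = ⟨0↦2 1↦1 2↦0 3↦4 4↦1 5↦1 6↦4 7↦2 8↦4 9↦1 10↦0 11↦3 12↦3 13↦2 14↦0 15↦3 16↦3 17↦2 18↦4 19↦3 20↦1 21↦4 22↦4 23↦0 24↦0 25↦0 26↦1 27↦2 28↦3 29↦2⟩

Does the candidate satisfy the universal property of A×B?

|A|·|B| = 6·5 = 30;  |P| = 30
Check the pairing map k ↦ (π_A(k), π_B(k)):
  0 ↦ (4,2)
  1 ↦ (0,1)
  2 ↦ (4,0)
  3 ↦ (4,4)
  4 ↦ (1,1)
  5 ↦ (5,1)
  6 ↦ (5,4)
  7 ↦ (3,2)
  8 ↦ (1,4)
  9 ↦ (4,1)
  10 ↦ (0,0)
  11 ↦ (0,3)
  12 ↦ (3,3)
  13 ↦ (2,2)
  14 ↦ (3,0)
  15 ↦ (1,3)
  16 ↦ (4,3)
  17 ↦ (1,2)
  18 ↦ (2,4)
  19 ↦ (2,3)
  20 ↦ (2,1)
  21 ↦ (0,4)
  22 ↦ (3,4)
  23 ↦ (2,0)
  24 ↦ (5,0)
  25 ↦ (1,0)
  26 ↦ (3,1)
  27 ↦ (0,2)
  28 ↦ (5,3)
  29 ↦ (5,2)
distinct pairs in image: 30 / 30 needed
  → bijection onto A×B; projections well-typed.

Answer: VALID PRODUCT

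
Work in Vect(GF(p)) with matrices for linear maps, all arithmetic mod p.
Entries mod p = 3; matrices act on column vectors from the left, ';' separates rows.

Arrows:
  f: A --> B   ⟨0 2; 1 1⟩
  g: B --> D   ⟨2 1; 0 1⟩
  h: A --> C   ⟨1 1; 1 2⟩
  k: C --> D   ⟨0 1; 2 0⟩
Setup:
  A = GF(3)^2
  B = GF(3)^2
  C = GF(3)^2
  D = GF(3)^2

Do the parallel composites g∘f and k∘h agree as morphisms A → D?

Path 1 = f;g:
  e0=⟨1,0⟩ f-->⟨0,1⟩ g-->⟨1,1⟩
  e1=⟨0,1⟩ f-->⟨2,1⟩ g-->⟨2,1⟩
  composite₁ = ⟨1 2; 1 1⟩
Path 2 = h;k:
  e0=⟨1,0⟩ h-->⟨1,1⟩ k-->⟨1,2⟩
  e1=⟨0,1⟩ h-->⟨1,2⟩ k-->⟨2,2⟩
  composite₂ = ⟨1 2; 2 2⟩
Equal? differ; not commutative

Answer: DOES NOT COMMUTE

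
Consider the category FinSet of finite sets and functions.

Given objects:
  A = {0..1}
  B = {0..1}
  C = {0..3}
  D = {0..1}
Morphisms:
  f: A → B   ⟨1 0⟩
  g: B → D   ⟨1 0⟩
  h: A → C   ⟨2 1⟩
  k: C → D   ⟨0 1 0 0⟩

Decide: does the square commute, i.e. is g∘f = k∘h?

1) trace f;g:
  0 f→1 g→0
  1 f→0 g→1
  ⟦path⟧₁ = ⟨0 1⟩
2) trace h;k:
  0 h→2 k→0
  1 h→1 k→1
  ⟦path⟧₂ = ⟨0 1⟩
Equal? YES — commutes

Answer: COMMUTES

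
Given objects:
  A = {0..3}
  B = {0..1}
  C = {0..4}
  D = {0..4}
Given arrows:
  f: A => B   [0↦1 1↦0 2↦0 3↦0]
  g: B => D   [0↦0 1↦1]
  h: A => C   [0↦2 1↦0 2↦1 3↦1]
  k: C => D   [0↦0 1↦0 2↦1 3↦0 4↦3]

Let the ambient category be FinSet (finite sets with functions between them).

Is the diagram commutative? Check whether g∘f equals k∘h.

Path 1 = f;g:
  0 f=>1 g=>1
  1 f=>0 g=>0
  2 f=>0 g=>0
  3 f=>0 g=>0
  composite₁ = [0↦1 1↦0 2↦0 3↦0]
Path 2 = h;k:
  0 h=>2 k=>1
  1 h=>0 k=>0
  2 h=>1 k=>0
  3 h=>1 k=>0
  composite₂ = [0↦1 1↦0 2↦0 3↦0]
Equal? same morphism ✓

Answer: COMMUTES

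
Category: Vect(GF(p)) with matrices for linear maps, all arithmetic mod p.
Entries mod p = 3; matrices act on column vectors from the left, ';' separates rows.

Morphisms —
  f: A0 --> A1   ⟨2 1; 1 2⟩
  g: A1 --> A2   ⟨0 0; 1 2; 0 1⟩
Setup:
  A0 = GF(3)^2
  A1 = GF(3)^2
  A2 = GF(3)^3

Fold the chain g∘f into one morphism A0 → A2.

  e0=⟨1,0⟩ f-->⟨2,1⟩ g-->⟨0,1,1⟩
  e1=⟨0,1⟩ f-->⟨1,2⟩ g-->⟨0,2,2⟩
composite: ⟨0 0; 1 2; 1 2⟩

Answer: ⟨0 0; 1 2; 1 2⟩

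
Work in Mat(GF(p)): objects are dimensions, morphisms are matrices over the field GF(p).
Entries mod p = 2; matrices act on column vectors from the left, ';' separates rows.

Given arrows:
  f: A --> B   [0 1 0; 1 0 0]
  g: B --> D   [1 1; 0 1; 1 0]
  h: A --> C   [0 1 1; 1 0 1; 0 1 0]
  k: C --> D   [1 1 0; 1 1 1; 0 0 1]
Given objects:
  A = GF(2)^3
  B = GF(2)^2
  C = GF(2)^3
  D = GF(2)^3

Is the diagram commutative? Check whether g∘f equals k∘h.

Along f;g (path 1):
  e0=⟨1,0,0⟩ f-->⟨0,1⟩ g-->⟨1,1,0⟩
  e1=⟨0,1,0⟩ f-->⟨1,0⟩ g-->⟨1,0,1⟩
  e2=⟨0,0,1⟩ f-->⟨0,0⟩ g-->⟨0,0,0⟩
  composite₁ = [1 1 0; 1 0 0; 0 1 0]
Along h;k (path 2):
  e0=⟨1,0,0⟩ h-->⟨0,1,0⟩ k-->⟨1,1,0⟩
  e1=⟨0,1,0⟩ h-->⟨1,0,1⟩ k-->⟨1,0,1⟩
  e2=⟨0,0,1⟩ h-->⟨1,1,0⟩ k-->⟨0,0,0⟩
  composite₂ = [1 1 0; 1 0 0; 0 1 0]
Equal? same morphism ✓

Answer: COMMUTES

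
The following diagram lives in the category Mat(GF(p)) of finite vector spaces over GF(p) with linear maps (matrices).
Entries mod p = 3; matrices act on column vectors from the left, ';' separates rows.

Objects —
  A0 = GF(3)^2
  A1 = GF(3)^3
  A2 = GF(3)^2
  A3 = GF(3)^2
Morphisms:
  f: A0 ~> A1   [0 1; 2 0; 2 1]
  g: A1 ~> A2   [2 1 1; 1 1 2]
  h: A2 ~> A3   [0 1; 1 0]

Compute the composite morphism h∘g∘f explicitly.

  e0=[1,0] f~>[0,2,2] g~>[1,0] h~>[0,1]
  e1=[0,1] f~>[1,0,1] g~>[0,0] h~>[0,0]
result: [0 0; 1 0]

Answer: [0 0; 1 0]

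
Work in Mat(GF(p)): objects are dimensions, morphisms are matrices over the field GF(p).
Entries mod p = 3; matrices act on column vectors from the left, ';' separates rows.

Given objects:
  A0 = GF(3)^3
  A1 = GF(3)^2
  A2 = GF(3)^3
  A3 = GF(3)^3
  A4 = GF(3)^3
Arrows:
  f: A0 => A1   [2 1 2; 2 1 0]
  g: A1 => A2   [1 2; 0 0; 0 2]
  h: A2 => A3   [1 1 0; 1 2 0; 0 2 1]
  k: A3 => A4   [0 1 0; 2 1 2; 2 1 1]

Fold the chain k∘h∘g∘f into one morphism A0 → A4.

  e0=⟨1,0,0⟩ f=>⟨2,2⟩ g=>⟨0,0,1⟩ h=>⟨0,0,1⟩ k=>⟨0,2,1⟩
  e1=⟨0,1,0⟩ f=>⟨1,1⟩ g=>⟨0,0,2⟩ h=>⟨0,0,2⟩ k=>⟨0,1,2⟩
  e2=⟨0,0,1⟩ f=>⟨2,0⟩ g=>⟨2,0,0⟩ h=>⟨2,2,0⟩ k=>⟨2,0,0⟩
composite: [0 0 2; 2 1 0; 1 2 0]

Answer: [0 0 2; 2 1 0; 1 2 0]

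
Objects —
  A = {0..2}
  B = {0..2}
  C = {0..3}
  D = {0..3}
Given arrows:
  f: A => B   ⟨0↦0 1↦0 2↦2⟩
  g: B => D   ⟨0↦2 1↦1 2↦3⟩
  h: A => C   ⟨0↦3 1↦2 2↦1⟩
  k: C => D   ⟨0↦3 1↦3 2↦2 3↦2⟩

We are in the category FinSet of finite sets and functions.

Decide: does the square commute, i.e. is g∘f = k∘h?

1) trace f;g:
  0 f=>0 g=>2
  1 f=>0 g=>2
  2 f=>2 g=>3
  ⟦path⟧₁ = ⟨0↦2 1↦2 2↦3⟩
2) trace h;k:
  0 h=>3 k=>2
  1 h=>2 k=>2
  2 h=>1 k=>3
  ⟦path⟧₂ = ⟨0↦2 1↦2 2↦3⟩
Equal? same morphism ✓

Answer: COMMUTES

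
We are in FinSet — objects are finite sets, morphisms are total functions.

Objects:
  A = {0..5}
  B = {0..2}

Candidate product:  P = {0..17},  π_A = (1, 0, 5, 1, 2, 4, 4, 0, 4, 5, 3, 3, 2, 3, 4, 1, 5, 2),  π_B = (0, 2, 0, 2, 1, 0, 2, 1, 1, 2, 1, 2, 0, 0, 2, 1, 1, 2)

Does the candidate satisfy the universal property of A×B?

|A|·|B| = 6·3 = 18;  |P| = 18
Check the pairing map k ↦ (π_A(k), π_B(k)):
  0 -> (1,0)
  1 -> (0,2)
  2 -> (5,0)
  3 -> (1,2)
  4 -> (2,1)
  5 -> (4,0)
  6 -> (4,2)
  7 -> (0,1)
  8 -> (4,1)
  9 -> (5,2)
  10 -> (3,1)
  11 -> (3,2)
  12 -> (2,0)
  13 -> (3,0)
  14 -> (4,2)  ✗ repeats pair of k=6
  15 -> (1,1)
  16 -> (5,1)
  17 -> (2,2)
distinct pairs in image: 17 / 18 needed
  → (4,2) hit at k=6 and k=14

Answer: NOT A VALID PRODUCT — duplicate pair at indices 6,14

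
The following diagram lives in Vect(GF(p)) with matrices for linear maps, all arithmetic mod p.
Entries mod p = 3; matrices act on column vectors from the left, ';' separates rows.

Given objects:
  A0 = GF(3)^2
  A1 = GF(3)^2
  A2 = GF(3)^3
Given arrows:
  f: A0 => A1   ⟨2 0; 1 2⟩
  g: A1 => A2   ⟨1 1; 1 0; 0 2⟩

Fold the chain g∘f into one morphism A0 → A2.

Answer: ⟨0 2; 2 0; 2 1⟩

Trace:
  e0=⟨1,0⟩ f=>⟨2,1⟩ g=>⟨0,2,2⟩
  e1=⟨0,1⟩ f=>⟨0,2⟩ g=>⟨2,0,1⟩
composite: ⟨0 2; 2 0; 2 1⟩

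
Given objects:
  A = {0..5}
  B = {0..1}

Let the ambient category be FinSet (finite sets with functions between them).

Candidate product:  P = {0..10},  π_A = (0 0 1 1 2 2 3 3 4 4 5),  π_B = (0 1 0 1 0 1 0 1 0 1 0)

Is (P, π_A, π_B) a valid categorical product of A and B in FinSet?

Answer: NOT A VALID PRODUCT — |P|=11 ≠ |A|·|B|=12

Trace:
|A|·|B| = 6·2 = 12;  |P| = 11
  → cardinalities differ; no bijection possible.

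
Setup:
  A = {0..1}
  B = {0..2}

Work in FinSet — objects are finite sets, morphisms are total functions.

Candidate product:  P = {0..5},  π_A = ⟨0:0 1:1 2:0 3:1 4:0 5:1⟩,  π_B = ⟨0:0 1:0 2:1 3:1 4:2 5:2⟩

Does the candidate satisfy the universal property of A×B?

Answer: VALID PRODUCT

Work:
|A|·|B| = 2·3 = 6;  |P| = 6
Check the pairing map k ↦ (π_A(k), π_B(k)):
  0 : (0,0)
  1 : (1,0)
  2 : (0,1)
  3 : (1,1)
  4 : (0,2)
  5 : (1,2)
distinct pairs in image: 6 / 6 needed
  → bijection onto A×B; projections well-typed.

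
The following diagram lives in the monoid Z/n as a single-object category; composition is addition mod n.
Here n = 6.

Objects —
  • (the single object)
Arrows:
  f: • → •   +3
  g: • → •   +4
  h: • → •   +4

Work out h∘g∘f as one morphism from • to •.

  0 +3≡3 +4≡1 +4≡5  (mod 6)
composite: +5

Answer: +5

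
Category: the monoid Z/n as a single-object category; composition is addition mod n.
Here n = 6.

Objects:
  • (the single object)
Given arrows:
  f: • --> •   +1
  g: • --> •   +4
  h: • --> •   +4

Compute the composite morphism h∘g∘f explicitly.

  0 +1≡1 +4≡5 +4≡3  (mod 6)
composite: +3

Answer: +3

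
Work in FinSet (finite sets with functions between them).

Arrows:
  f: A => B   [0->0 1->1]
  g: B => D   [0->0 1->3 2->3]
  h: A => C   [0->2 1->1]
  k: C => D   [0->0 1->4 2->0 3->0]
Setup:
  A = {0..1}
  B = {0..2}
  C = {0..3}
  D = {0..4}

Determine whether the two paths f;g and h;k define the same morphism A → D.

1) trace f;g:
  0 f=>0 g=>0
  1 f=>1 g=>3
  result₁ = [0->0 1->3]
2) trace h;k:
  0 h=>2 k=>0
  1 h=>1 k=>4
  result₂ = [0->0 1->4]
Equal? differ; not commutative

Answer: DOES NOT COMMUTE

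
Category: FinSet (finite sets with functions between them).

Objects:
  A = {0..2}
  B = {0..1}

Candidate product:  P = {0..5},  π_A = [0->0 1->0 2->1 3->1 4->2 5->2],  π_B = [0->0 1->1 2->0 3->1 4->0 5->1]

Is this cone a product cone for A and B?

|A|·|B| = 3·2 = 6;  |P| = 6
Check the pairing map k ↦ (π_A(k), π_B(k)):
  0 -> (0,0)
  1 -> (0,1)
  2 -> (1,0)
  3 -> (1,1)
  4 -> (2,0)
  5 -> (2,1)
distinct pairs in image: 6 / 6 needed
  → bijection onto A×B; projections well-typed.

Answer: VALID PRODUCT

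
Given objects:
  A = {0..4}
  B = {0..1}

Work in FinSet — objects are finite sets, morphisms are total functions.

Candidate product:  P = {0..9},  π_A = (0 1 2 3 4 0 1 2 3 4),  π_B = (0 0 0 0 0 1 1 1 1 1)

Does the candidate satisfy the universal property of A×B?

Answer: VALID PRODUCT

Trace:
|A|·|B| = 5·2 = 10;  |P| = 10
Check the pairing map k ↦ (π_A(k), π_B(k)):
  0 ↦ (0,0)
  1 ↦ (1,0)
  2 ↦ (2,0)
  3 ↦ (3,0)
  4 ↦ (4,0)
  5 ↦ (0,1)
  6 ↦ (1,1)
  7 ↦ (2,1)
  8 ↦ (3,1)
  9 ↦ (4,1)
distinct pairs in image: 10 / 10 needed
  → bijection onto A×B; projections well-typed.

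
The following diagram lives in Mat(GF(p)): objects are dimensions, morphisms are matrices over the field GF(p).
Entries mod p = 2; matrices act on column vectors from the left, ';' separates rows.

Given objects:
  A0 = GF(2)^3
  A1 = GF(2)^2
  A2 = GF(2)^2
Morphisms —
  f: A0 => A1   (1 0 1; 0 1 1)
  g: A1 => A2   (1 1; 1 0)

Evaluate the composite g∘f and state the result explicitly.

  e0=[1,0,0] f=>[1,0] g=>[1,1]
  e1=[0,1,0] f=>[0,1] g=>[1,0]
  e2=[0,0,1] f=>[1,1] g=>[0,1]
⟦path⟧: (1 1 0; 1 0 1)

Answer: (1 1 0; 1 0 1)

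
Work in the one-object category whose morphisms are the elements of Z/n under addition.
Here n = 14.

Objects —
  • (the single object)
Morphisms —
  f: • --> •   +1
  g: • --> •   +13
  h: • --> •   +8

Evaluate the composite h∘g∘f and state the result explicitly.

  0 +1≡1 +13≡0 +8≡8  (mod 14)
⟦path⟧: +8

Answer: +8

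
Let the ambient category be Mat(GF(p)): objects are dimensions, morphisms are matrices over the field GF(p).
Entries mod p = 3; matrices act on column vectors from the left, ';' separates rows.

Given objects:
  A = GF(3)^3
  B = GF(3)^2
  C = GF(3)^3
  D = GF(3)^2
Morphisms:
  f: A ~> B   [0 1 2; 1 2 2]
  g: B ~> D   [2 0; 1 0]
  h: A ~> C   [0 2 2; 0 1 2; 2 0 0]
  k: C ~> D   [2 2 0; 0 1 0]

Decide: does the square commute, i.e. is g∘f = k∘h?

Answer: DOES NOT COMMUTE

Derivation:
1) trace f;g:
  e0=⟨1,0,0⟩ f~>⟨0,1⟩ g~>⟨0,0⟩
  e1=⟨0,1,0⟩ f~>⟨1,2⟩ g~>⟨2,1⟩
  e2=⟨0,0,1⟩ f~>⟨2,2⟩ g~>⟨1,2⟩
  composite₁ = [0 2 1; 0 1 2]
2) trace h;k:
  e0=⟨1,0,0⟩ h~>⟨0,0,2⟩ k~>⟨0,0⟩
  e1=⟨0,1,0⟩ h~>⟨2,1,0⟩ k~>⟨0,1⟩
  e2=⟨0,0,1⟩ h~>⟨2,2,0⟩ k~>⟨2,2⟩
  composite₂ = [0 0 2; 0 1 2]
Equal? differ; not commutative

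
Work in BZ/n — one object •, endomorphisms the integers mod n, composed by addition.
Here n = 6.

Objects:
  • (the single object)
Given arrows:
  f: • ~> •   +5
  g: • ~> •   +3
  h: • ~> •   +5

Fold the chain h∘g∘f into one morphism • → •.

  0 +5≡5 +3≡2 +5≡1  (mod 6)
⟦path⟧: +1

Answer: +1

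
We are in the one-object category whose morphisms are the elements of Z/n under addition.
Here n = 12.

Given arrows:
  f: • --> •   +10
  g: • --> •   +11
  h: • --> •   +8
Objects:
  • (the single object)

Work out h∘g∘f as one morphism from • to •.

  0 +10≡10 +11≡9 +8≡5  (mod 12)
result: +5

Answer: +5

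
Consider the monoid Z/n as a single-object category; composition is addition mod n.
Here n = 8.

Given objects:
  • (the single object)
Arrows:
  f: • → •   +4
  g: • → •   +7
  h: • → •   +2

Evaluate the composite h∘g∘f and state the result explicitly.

Answer: +5

Trace:
  0 +4≡4 +7≡3 +2≡5  (mod 8)
composite: +5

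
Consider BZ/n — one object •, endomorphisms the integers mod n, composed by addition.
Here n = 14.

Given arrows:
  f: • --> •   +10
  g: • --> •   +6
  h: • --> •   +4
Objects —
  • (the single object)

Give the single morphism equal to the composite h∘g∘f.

  0 +10≡10 +6≡2 +4≡6  (mod 14)
⟦path⟧: +6

Answer: +6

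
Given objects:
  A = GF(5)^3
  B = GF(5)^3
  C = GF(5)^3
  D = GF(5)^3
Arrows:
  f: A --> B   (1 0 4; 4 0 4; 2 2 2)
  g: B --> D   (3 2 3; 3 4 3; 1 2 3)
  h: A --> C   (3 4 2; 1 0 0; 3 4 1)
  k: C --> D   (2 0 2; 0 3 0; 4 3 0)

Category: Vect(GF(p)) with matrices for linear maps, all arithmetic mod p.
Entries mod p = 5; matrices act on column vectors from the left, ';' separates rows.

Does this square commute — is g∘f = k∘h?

Answer: DOES NOT COMMUTE

Derivation:
Along f;g (path 1):
  e0=[1,0,0] f-->[1,4,2] g-->[2,0,0]
  e1=[0,1,0] f-->[0,0,2] g-->[1,1,1]
  e2=[0,0,1] f-->[4,4,2] g-->[1,4,3]
  result₁ = (2 1 1; 0 1 4; 0 1 3)
Along h;k (path 2):
  e0=[1,0,0] h-->[3,1,3] k-->[2,3,0]
  e1=[0,1,0] h-->[4,0,4] k-->[1,0,1]
  e2=[0,0,1] h-->[2,0,1] k-->[1,0,3]
  result₂ = (2 1 1; 3 0 0; 0 1 3)
Equal? distinct morphisms ✗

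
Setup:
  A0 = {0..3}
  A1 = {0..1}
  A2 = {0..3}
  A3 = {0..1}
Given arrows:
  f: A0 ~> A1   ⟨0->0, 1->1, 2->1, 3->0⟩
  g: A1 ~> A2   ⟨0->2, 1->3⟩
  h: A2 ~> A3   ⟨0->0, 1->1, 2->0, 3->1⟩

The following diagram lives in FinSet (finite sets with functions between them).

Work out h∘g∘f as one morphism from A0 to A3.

  0 f~>0 g~>2 h~>0
  1 f~>1 g~>3 h~>1
  2 f~>1 g~>3 h~>1
  3 f~>0 g~>2 h~>0
composite: ⟨0->0, 1->1, 2->1, 3->0⟩

Answer: ⟨0->0, 1->1, 2->1, 3->0⟩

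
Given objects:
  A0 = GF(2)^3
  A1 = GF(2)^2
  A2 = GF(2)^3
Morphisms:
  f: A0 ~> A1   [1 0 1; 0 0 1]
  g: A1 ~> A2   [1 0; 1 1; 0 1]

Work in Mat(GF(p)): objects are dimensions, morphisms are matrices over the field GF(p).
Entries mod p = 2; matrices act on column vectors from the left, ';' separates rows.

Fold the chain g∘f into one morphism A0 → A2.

  e0=⟨1,0,0⟩ f~>⟨1,0⟩ g~>⟨1,1,0⟩
  e1=⟨0,1,0⟩ f~>⟨0,0⟩ g~>⟨0,0,0⟩
  e2=⟨0,0,1⟩ f~>⟨1,1⟩ g~>⟨1,0,1⟩
⟦path⟧: [1 0 1; 1 0 0; 0 0 1]

Answer: [1 0 1; 1 0 0; 0 0 1]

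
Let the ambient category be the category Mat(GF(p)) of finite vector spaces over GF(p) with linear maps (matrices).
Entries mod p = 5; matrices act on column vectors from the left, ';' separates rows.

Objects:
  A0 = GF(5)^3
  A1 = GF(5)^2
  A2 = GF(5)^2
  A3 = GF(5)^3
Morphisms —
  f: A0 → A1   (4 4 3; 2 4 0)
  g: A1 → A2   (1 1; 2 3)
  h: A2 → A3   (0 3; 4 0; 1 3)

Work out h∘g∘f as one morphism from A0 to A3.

Answer: (2 0 3; 4 2 2; 3 3 1)

Trace:
  e0=(1,0,0) f→(4,2) g→(1,4) h→(2,4,3)
  e1=(0,1,0) f→(4,4) g→(3,0) h→(0,2,3)
  e2=(0,0,1) f→(3,0) g→(3,1) h→(3,2,1)
result: (2 0 3; 4 2 2; 3 3 1)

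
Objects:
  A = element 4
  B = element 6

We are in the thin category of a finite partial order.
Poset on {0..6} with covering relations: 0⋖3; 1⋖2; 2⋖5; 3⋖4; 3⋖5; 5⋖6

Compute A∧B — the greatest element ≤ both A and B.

{x : x⊑A ∧ x⊑B} = {0,3}  (A=4, B=6)
  0 ⊑ 3
  3 ⊑ 3
glb = 3

Answer: A∧B = 3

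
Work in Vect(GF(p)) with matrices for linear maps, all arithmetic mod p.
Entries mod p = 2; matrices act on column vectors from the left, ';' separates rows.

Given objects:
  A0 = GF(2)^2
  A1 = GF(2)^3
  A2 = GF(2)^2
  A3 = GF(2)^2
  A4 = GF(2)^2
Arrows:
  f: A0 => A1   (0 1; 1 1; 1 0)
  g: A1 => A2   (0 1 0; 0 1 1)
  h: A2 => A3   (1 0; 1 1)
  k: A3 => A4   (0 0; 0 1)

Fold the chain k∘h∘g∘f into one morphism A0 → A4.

  e0=⟨1,0⟩ f=>⟨0,1,1⟩ g=>⟨1,0⟩ h=>⟨1,1⟩ k=>⟨0,1⟩
  e1=⟨0,1⟩ f=>⟨1,1,0⟩ g=>⟨1,1⟩ h=>⟨1,0⟩ k=>⟨0,0⟩
composite: (0 0; 1 0)

Answer: (0 0; 1 0)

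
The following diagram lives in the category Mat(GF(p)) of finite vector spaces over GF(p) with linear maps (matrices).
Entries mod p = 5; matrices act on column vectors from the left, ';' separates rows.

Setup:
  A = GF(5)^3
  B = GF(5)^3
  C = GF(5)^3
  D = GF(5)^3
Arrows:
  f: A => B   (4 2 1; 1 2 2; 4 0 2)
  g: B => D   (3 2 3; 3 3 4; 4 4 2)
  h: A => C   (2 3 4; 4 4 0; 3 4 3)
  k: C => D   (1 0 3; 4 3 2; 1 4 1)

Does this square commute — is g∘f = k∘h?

Answer: DOES NOT COMMUTE

Work:
Path 1 = f;g:
  e0=[1,0,0] f=>[4,1,4] g=>[1,1,3]
  e1=[0,1,0] f=>[2,2,0] g=>[0,2,1]
  e2=[0,0,1] f=>[1,2,2] g=>[3,2,1]
  result₁ = (1 0 3; 1 2 2; 3 1 1)
Path 2 = h;k:
  e0=[1,0,0] h=>[2,4,3] k=>[1,1,1]
  e1=[0,1,0] h=>[3,4,4] k=>[0,2,3]
  e2=[0,0,1] h=>[4,0,3] k=>[3,2,2]
  result₂ = (1 0 3; 1 2 2; 1 3 2)
Equal? NO — does not commute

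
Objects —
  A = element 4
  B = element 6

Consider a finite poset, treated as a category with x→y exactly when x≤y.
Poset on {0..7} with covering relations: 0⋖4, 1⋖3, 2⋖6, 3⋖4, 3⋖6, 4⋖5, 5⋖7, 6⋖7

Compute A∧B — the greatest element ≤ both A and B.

Lower bounds of A=4 and B=6: {1,3}
  1 ⊑ 3
  3 ⊑ 3
glb = 3

Answer: A∧B = 3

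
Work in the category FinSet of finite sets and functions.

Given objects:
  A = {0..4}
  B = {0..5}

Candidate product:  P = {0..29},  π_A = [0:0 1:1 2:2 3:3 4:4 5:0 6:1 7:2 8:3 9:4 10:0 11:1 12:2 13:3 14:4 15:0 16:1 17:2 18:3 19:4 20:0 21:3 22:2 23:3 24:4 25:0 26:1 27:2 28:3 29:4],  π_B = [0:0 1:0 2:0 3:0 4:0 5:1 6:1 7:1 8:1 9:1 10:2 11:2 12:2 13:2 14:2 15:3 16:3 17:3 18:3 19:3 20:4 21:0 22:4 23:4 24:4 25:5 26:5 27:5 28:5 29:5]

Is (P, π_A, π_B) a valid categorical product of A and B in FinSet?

Answer: NOT A VALID PRODUCT — duplicate pair at indices 3,21

Work:
|A|·|B| = 5·6 = 30;  |P| = 30
Check the pairing map k ↦ (π_A(k), π_B(k)):
  0 : (0,0)
  1 : (1,0)
  2 : (2,0)
  3 : (3,0)
  4 : (4,0)
  5 : (0,1)
  6 : (1,1)
  7 : (2,1)
  8 : (3,1)
  9 : (4,1)
  10 : (0,2)
  11 : (1,2)
  12 : (2,2)
  13 : (3,2)
  14 : (4,2)
  15 : (0,3)
  16 : (1,3)
  17 : (2,3)
  18 : (3,3)
  19 : (4,3)
  20 : (0,4)
  21 : (3,0)  ✗ repeats pair of k=3
  22 : (2,4)
  23 : (3,4)
  24 : (4,4)
  25 : (0,5)
  26 : (1,5)
  27 : (2,5)
  28 : (3,5)
  29 : (4,5)
distinct pairs in image: 29 / 30 needed
  → (3,0) hit at k=3 and k=21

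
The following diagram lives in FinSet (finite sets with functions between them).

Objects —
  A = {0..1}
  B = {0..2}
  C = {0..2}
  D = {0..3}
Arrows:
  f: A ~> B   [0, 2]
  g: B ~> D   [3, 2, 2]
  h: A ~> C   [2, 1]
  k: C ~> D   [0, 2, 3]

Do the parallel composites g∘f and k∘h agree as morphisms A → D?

1) trace f;g:
  0 f~>0 g~>3
  1 f~>2 g~>2
  composite₁ = [3, 2]
2) trace h;k:
  0 h~>2 k~>3
  1 h~>1 k~>2
  composite₂ = [3, 2]
Equal? same morphism ✓

Answer: COMMUTES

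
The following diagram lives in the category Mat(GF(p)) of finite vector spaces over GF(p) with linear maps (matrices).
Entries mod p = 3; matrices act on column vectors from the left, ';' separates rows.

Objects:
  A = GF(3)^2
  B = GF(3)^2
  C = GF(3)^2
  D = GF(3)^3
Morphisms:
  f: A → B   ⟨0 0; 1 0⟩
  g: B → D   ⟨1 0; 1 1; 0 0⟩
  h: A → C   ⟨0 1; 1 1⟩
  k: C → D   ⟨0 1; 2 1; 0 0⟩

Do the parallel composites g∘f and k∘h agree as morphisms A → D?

Answer: DOES NOT COMMUTE

Trace:
Path 1 = f;g:
  e0=⟨1,0⟩ f→⟨0,1⟩ g→⟨0,1,0⟩
  e1=⟨0,1⟩ f→⟨0,0⟩ g→⟨0,0,0⟩
  composite₁ = ⟨0 0; 1 0; 0 0⟩
Path 2 = h;k:
  e0=⟨1,0⟩ h→⟨0,1⟩ k→⟨1,1,0⟩
  e1=⟨0,1⟩ h→⟨1,1⟩ k→⟨1,0,0⟩
  composite₂ = ⟨1 1; 1 0; 0 0⟩
Equal? NO — does not commute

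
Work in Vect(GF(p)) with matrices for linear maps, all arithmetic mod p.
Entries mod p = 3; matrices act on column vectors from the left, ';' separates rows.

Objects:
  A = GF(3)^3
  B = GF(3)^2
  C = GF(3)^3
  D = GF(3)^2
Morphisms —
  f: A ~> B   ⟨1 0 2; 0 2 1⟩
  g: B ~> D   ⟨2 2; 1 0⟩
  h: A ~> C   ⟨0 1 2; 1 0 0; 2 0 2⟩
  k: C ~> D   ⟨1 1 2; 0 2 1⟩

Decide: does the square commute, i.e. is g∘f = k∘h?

Answer: COMMUTES

Derivation:
1) trace f;g:
  e0=[1,0,0] f~>[1,0] g~>[2,1]
  e1=[0,1,0] f~>[0,2] g~>[1,0]
  e2=[0,0,1] f~>[2,1] g~>[0,2]
  ⟦path⟧₁ = ⟨2 1 0; 1 0 2⟩
2) trace h;k:
  e0=[1,0,0] h~>[0,1,2] k~>[2,1]
  e1=[0,1,0] h~>[1,0,0] k~>[1,0]
  e2=[0,0,1] h~>[2,0,2] k~>[0,2]
  ⟦path⟧₂ = ⟨2 1 0; 1 0 2⟩
Equal? YES — commutes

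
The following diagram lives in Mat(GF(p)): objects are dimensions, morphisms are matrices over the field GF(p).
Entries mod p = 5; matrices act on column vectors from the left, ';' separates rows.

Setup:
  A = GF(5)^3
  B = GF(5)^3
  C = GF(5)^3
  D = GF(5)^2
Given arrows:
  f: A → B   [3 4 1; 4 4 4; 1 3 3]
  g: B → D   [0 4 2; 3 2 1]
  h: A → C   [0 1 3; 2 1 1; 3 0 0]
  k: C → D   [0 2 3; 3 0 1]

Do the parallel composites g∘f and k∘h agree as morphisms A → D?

Answer: COMMUTES

Work:
Along f;g (path 1):
  e0=[1,0,0] f→[3,4,1] g→[3,3]
  e1=[0,1,0] f→[4,4,3] g→[2,3]
  e2=[0,0,1] f→[1,4,3] g→[2,4]
  ⟦path⟧₁ = [3 2 2; 3 3 4]
Along h;k (path 2):
  e0=[1,0,0] h→[0,2,3] k→[3,3]
  e1=[0,1,0] h→[1,1,0] k→[2,3]
  e2=[0,0,1] h→[3,1,0] k→[2,4]
  ⟦path⟧₂ = [3 2 2; 3 3 4]
Equal? YES — commutes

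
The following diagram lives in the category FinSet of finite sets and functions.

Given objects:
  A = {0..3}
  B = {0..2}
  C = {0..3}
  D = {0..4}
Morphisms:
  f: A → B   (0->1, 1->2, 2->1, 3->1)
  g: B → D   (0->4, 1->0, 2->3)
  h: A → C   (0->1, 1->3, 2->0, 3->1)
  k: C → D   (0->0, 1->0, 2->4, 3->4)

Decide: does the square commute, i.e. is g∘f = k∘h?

Answer: DOES NOT COMMUTE

Work:
1) trace f;g:
  0 f→1 g→0
  1 f→2 g→3
  2 f→1 g→0
  3 f→1 g→0
  result₁ = (0->0, 1->3, 2->0, 3->0)
2) trace h;k:
  0 h→1 k→0
  1 h→3 k→4
  2 h→0 k→0
  3 h→1 k→0
  result₂ = (0->0, 1->4, 2->0, 3->0)
Equal? distinct morphisms ✗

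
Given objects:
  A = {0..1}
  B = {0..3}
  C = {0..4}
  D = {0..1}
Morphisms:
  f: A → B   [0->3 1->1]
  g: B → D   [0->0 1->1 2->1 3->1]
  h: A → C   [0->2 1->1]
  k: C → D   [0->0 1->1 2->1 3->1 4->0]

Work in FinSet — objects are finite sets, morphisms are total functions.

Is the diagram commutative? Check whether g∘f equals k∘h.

1) trace f;g:
  0 f→3 g→1
  1 f→1 g→1
  composite₁ = [0->1 1->1]
2) trace h;k:
  0 h→2 k→1
  1 h→1 k→1
  composite₂ = [0->1 1->1]
Equal? equal; square commutes

Answer: COMMUTES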